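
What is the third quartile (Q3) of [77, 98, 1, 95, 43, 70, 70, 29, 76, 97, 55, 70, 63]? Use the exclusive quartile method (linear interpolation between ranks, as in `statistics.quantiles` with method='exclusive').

86

Step 1: Sort the data: [1, 29, 43, 55, 63, 70, 70, 70, 76, 77, 95, 97, 98]
Step 2: n = 13
Step 3: Using the exclusive quartile method:
  Q1 = 49
  Q2 (median) = 70
  Q3 = 86
  IQR = Q3 - Q1 = 86 - 49 = 37
Step 4: Q3 = 86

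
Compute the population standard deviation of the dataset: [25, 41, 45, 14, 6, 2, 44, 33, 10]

16.0355

Step 1: Compute the mean: 24.4444
Step 2: Sum of squared deviations from the mean: 2314.2222
Step 3: Population variance = 2314.2222 / 9 = 257.1358
Step 4: Standard deviation = sqrt(257.1358) = 16.0355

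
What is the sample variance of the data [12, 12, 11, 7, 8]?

5.5

Step 1: Compute the mean: (12 + 12 + 11 + 7 + 8) / 5 = 10
Step 2: Compute squared deviations from the mean:
  (12 - 10)^2 = 4
  (12 - 10)^2 = 4
  (11 - 10)^2 = 1
  (7 - 10)^2 = 9
  (8 - 10)^2 = 4
Step 3: Sum of squared deviations = 22
Step 4: Sample variance = 22 / 4 = 5.5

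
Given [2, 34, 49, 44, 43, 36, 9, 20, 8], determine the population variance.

279.7284

Step 1: Compute the mean: (2 + 34 + 49 + 44 + 43 + 36 + 9 + 20 + 8) / 9 = 27.2222
Step 2: Compute squared deviations from the mean:
  (2 - 27.2222)^2 = 636.1605
  (34 - 27.2222)^2 = 45.9383
  (49 - 27.2222)^2 = 474.2716
  (44 - 27.2222)^2 = 281.4938
  (43 - 27.2222)^2 = 248.9383
  (36 - 27.2222)^2 = 77.0494
  (9 - 27.2222)^2 = 332.0494
  (20 - 27.2222)^2 = 52.1605
  (8 - 27.2222)^2 = 369.4938
Step 3: Sum of squared deviations = 2517.5556
Step 4: Population variance = 2517.5556 / 9 = 279.7284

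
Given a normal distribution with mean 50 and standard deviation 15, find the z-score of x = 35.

-1

Step 1: Recall the z-score formula: z = (x - mu) / sigma
Step 2: Substitute values: z = (35 - 50) / 15
Step 3: z = -15 / 15 = -1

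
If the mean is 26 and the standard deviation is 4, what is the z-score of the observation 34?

2

Step 1: Recall the z-score formula: z = (x - mu) / sigma
Step 2: Substitute values: z = (34 - 26) / 4
Step 3: z = 8 / 4 = 2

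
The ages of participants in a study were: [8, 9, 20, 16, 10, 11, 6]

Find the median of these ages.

10

Step 1: Sort the data in ascending order: [6, 8, 9, 10, 11, 16, 20]
Step 2: The number of values is n = 7.
Step 3: Since n is odd, the median is the middle value at position 4: 10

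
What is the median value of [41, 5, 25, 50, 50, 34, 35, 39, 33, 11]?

34.5

Step 1: Sort the data in ascending order: [5, 11, 25, 33, 34, 35, 39, 41, 50, 50]
Step 2: The number of values is n = 10.
Step 3: Since n is even, the median is the average of positions 5 and 6:
  Median = (34 + 35) / 2 = 34.5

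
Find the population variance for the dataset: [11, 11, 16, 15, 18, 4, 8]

20.4082

Step 1: Compute the mean: (11 + 11 + 16 + 15 + 18 + 4 + 8) / 7 = 11.8571
Step 2: Compute squared deviations from the mean:
  (11 - 11.8571)^2 = 0.7347
  (11 - 11.8571)^2 = 0.7347
  (16 - 11.8571)^2 = 17.1633
  (15 - 11.8571)^2 = 9.8776
  (18 - 11.8571)^2 = 37.7347
  (4 - 11.8571)^2 = 61.7347
  (8 - 11.8571)^2 = 14.8776
Step 3: Sum of squared deviations = 142.8571
Step 4: Population variance = 142.8571 / 7 = 20.4082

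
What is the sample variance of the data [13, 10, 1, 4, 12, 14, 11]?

23.9048

Step 1: Compute the mean: (13 + 10 + 1 + 4 + 12 + 14 + 11) / 7 = 9.2857
Step 2: Compute squared deviations from the mean:
  (13 - 9.2857)^2 = 13.7959
  (10 - 9.2857)^2 = 0.5102
  (1 - 9.2857)^2 = 68.6531
  (4 - 9.2857)^2 = 27.9388
  (12 - 9.2857)^2 = 7.3673
  (14 - 9.2857)^2 = 22.2245
  (11 - 9.2857)^2 = 2.9388
Step 3: Sum of squared deviations = 143.4286
Step 4: Sample variance = 143.4286 / 6 = 23.9048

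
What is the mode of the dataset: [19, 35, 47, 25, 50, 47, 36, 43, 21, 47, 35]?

47

Step 1: Count the frequency of each value:
  19: appears 1 time(s)
  21: appears 1 time(s)
  25: appears 1 time(s)
  35: appears 2 time(s)
  36: appears 1 time(s)
  43: appears 1 time(s)
  47: appears 3 time(s)
  50: appears 1 time(s)
Step 2: The value 47 appears most frequently (3 times).
Step 3: Mode = 47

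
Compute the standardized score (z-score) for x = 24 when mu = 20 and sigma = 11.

0.3636

Step 1: Recall the z-score formula: z = (x - mu) / sigma
Step 2: Substitute values: z = (24 - 20) / 11
Step 3: z = 4 / 11 = 0.3636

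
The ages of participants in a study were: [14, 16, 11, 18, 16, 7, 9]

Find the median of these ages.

14

Step 1: Sort the data in ascending order: [7, 9, 11, 14, 16, 16, 18]
Step 2: The number of values is n = 7.
Step 3: Since n is odd, the median is the middle value at position 4: 14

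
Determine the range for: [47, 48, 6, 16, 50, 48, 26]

44

Step 1: Identify the maximum value: max = 50
Step 2: Identify the minimum value: min = 6
Step 3: Range = max - min = 50 - 6 = 44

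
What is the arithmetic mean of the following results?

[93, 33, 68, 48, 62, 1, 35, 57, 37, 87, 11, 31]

46.9167

Step 1: Sum all values: 93 + 33 + 68 + 48 + 62 + 1 + 35 + 57 + 37 + 87 + 11 + 31 = 563
Step 2: Count the number of values: n = 12
Step 3: Mean = sum / n = 563 / 12 = 46.9167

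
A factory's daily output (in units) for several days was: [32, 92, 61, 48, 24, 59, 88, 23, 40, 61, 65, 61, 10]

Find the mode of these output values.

61

Step 1: Count the frequency of each value:
  10: appears 1 time(s)
  23: appears 1 time(s)
  24: appears 1 time(s)
  32: appears 1 time(s)
  40: appears 1 time(s)
  48: appears 1 time(s)
  59: appears 1 time(s)
  61: appears 3 time(s)
  65: appears 1 time(s)
  88: appears 1 time(s)
  92: appears 1 time(s)
Step 2: The value 61 appears most frequently (3 times).
Step 3: Mode = 61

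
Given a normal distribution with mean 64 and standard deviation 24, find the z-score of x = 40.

-1

Step 1: Recall the z-score formula: z = (x - mu) / sigma
Step 2: Substitute values: z = (40 - 64) / 24
Step 3: z = -24 / 24 = -1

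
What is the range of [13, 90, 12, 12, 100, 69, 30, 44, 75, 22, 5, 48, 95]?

95

Step 1: Identify the maximum value: max = 100
Step 2: Identify the minimum value: min = 5
Step 3: Range = max - min = 100 - 5 = 95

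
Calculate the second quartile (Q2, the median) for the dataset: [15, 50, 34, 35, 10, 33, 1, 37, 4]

33

Step 1: Sort the data: [1, 4, 10, 15, 33, 34, 35, 37, 50]
Step 2: n = 9
Step 3: Q2 is the median. Since n is odd, it is the middle value at position 5: 33
Step 4: Q2 = 33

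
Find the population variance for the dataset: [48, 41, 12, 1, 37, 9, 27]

276.2857

Step 1: Compute the mean: (48 + 41 + 12 + 1 + 37 + 9 + 27) / 7 = 25
Step 2: Compute squared deviations from the mean:
  (48 - 25)^2 = 529
  (41 - 25)^2 = 256
  (12 - 25)^2 = 169
  (1 - 25)^2 = 576
  (37 - 25)^2 = 144
  (9 - 25)^2 = 256
  (27 - 25)^2 = 4
Step 3: Sum of squared deviations = 1934
Step 4: Population variance = 1934 / 7 = 276.2857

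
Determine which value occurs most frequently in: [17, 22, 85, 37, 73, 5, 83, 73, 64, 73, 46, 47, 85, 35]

73

Step 1: Count the frequency of each value:
  5: appears 1 time(s)
  17: appears 1 time(s)
  22: appears 1 time(s)
  35: appears 1 time(s)
  37: appears 1 time(s)
  46: appears 1 time(s)
  47: appears 1 time(s)
  64: appears 1 time(s)
  73: appears 3 time(s)
  83: appears 1 time(s)
  85: appears 2 time(s)
Step 2: The value 73 appears most frequently (3 times).
Step 3: Mode = 73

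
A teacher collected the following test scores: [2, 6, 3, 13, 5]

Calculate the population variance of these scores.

14.96

Step 1: Compute the mean: (2 + 6 + 3 + 13 + 5) / 5 = 5.8
Step 2: Compute squared deviations from the mean:
  (2 - 5.8)^2 = 14.44
  (6 - 5.8)^2 = 0.04
  (3 - 5.8)^2 = 7.84
  (13 - 5.8)^2 = 51.84
  (5 - 5.8)^2 = 0.64
Step 3: Sum of squared deviations = 74.8
Step 4: Population variance = 74.8 / 5 = 14.96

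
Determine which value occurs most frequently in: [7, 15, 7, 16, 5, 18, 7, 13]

7

Step 1: Count the frequency of each value:
  5: appears 1 time(s)
  7: appears 3 time(s)
  13: appears 1 time(s)
  15: appears 1 time(s)
  16: appears 1 time(s)
  18: appears 1 time(s)
Step 2: The value 7 appears most frequently (3 times).
Step 3: Mode = 7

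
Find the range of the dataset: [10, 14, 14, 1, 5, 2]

13

Step 1: Identify the maximum value: max = 14
Step 2: Identify the minimum value: min = 1
Step 3: Range = max - min = 14 - 1 = 13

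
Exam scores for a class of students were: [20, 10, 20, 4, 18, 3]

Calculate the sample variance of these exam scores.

62.3

Step 1: Compute the mean: (20 + 10 + 20 + 4 + 18 + 3) / 6 = 12.5
Step 2: Compute squared deviations from the mean:
  (20 - 12.5)^2 = 56.25
  (10 - 12.5)^2 = 6.25
  (20 - 12.5)^2 = 56.25
  (4 - 12.5)^2 = 72.25
  (18 - 12.5)^2 = 30.25
  (3 - 12.5)^2 = 90.25
Step 3: Sum of squared deviations = 311.5
Step 4: Sample variance = 311.5 / 5 = 62.3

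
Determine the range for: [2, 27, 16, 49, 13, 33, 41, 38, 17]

47

Step 1: Identify the maximum value: max = 49
Step 2: Identify the minimum value: min = 2
Step 3: Range = max - min = 49 - 2 = 47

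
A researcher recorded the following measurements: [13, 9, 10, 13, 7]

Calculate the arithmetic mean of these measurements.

10.4

Step 1: Sum all values: 13 + 9 + 10 + 13 + 7 = 52
Step 2: Count the number of values: n = 5
Step 3: Mean = sum / n = 52 / 5 = 10.4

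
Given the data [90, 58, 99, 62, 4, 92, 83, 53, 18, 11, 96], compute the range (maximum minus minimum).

95

Step 1: Identify the maximum value: max = 99
Step 2: Identify the minimum value: min = 4
Step 3: Range = max - min = 99 - 4 = 95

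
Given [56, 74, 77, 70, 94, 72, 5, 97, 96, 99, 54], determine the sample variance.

751.5636

Step 1: Compute the mean: (56 + 74 + 77 + 70 + 94 + 72 + 5 + 97 + 96 + 99 + 54) / 11 = 72.1818
Step 2: Compute squared deviations from the mean:
  (56 - 72.1818)^2 = 261.8512
  (74 - 72.1818)^2 = 3.3058
  (77 - 72.1818)^2 = 23.2149
  (70 - 72.1818)^2 = 4.7603
  (94 - 72.1818)^2 = 476.0331
  (72 - 72.1818)^2 = 0.0331
  (5 - 72.1818)^2 = 4513.3967
  (97 - 72.1818)^2 = 615.9421
  (96 - 72.1818)^2 = 567.3058
  (99 - 72.1818)^2 = 719.2149
  (54 - 72.1818)^2 = 330.5785
Step 3: Sum of squared deviations = 7515.6364
Step 4: Sample variance = 7515.6364 / 10 = 751.5636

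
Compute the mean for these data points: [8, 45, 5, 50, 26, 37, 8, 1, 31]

23.4444

Step 1: Sum all values: 8 + 45 + 5 + 50 + 26 + 37 + 8 + 1 + 31 = 211
Step 2: Count the number of values: n = 9
Step 3: Mean = sum / n = 211 / 9 = 23.4444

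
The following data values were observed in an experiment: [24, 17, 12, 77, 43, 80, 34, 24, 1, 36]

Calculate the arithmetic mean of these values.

34.8

Step 1: Sum all values: 24 + 17 + 12 + 77 + 43 + 80 + 34 + 24 + 1 + 36 = 348
Step 2: Count the number of values: n = 10
Step 3: Mean = sum / n = 348 / 10 = 34.8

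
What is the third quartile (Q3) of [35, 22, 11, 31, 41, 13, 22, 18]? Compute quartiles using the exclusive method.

34

Step 1: Sort the data: [11, 13, 18, 22, 22, 31, 35, 41]
Step 2: n = 8
Step 3: Using the exclusive quartile method:
  Q1 = 14.25
  Q2 (median) = 22
  Q3 = 34
  IQR = Q3 - Q1 = 34 - 14.25 = 19.75
Step 4: Q3 = 34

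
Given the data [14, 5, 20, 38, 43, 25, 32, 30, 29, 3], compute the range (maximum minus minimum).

40

Step 1: Identify the maximum value: max = 43
Step 2: Identify the minimum value: min = 3
Step 3: Range = max - min = 43 - 3 = 40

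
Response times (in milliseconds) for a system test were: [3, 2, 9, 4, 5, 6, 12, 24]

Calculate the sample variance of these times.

51.8393

Step 1: Compute the mean: (3 + 2 + 9 + 4 + 5 + 6 + 12 + 24) / 8 = 8.125
Step 2: Compute squared deviations from the mean:
  (3 - 8.125)^2 = 26.2656
  (2 - 8.125)^2 = 37.5156
  (9 - 8.125)^2 = 0.7656
  (4 - 8.125)^2 = 17.0156
  (5 - 8.125)^2 = 9.7656
  (6 - 8.125)^2 = 4.5156
  (12 - 8.125)^2 = 15.0156
  (24 - 8.125)^2 = 252.0156
Step 3: Sum of squared deviations = 362.875
Step 4: Sample variance = 362.875 / 7 = 51.8393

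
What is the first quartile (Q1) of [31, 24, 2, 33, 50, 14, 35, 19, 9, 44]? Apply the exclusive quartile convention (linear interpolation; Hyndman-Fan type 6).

12.75

Step 1: Sort the data: [2, 9, 14, 19, 24, 31, 33, 35, 44, 50]
Step 2: n = 10
Step 3: Using the exclusive quartile method:
  Q1 = 12.75
  Q2 (median) = 27.5
  Q3 = 37.25
  IQR = Q3 - Q1 = 37.25 - 12.75 = 24.5
Step 4: Q1 = 12.75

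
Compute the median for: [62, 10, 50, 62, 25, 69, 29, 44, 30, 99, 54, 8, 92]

50

Step 1: Sort the data in ascending order: [8, 10, 25, 29, 30, 44, 50, 54, 62, 62, 69, 92, 99]
Step 2: The number of values is n = 13.
Step 3: Since n is odd, the median is the middle value at position 7: 50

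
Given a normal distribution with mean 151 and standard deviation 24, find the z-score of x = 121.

-1.25

Step 1: Recall the z-score formula: z = (x - mu) / sigma
Step 2: Substitute values: z = (121 - 151) / 24
Step 3: z = -30 / 24 = -1.25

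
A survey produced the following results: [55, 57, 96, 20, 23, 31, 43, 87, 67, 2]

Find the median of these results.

49

Step 1: Sort the data in ascending order: [2, 20, 23, 31, 43, 55, 57, 67, 87, 96]
Step 2: The number of values is n = 10.
Step 3: Since n is even, the median is the average of positions 5 and 6:
  Median = (43 + 55) / 2 = 49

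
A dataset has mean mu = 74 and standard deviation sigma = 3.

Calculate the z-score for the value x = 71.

-1

Step 1: Recall the z-score formula: z = (x - mu) / sigma
Step 2: Substitute values: z = (71 - 74) / 3
Step 3: z = -3 / 3 = -1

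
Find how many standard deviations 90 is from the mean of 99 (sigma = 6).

-1.5

Step 1: Recall the z-score formula: z = (x - mu) / sigma
Step 2: Substitute values: z = (90 - 99) / 6
Step 3: z = -9 / 6 = -1.5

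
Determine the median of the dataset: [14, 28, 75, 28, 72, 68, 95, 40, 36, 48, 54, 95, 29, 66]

51

Step 1: Sort the data in ascending order: [14, 28, 28, 29, 36, 40, 48, 54, 66, 68, 72, 75, 95, 95]
Step 2: The number of values is n = 14.
Step 3: Since n is even, the median is the average of positions 7 and 8:
  Median = (48 + 54) / 2 = 51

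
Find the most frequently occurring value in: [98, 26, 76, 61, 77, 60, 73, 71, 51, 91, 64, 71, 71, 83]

71

Step 1: Count the frequency of each value:
  26: appears 1 time(s)
  51: appears 1 time(s)
  60: appears 1 time(s)
  61: appears 1 time(s)
  64: appears 1 time(s)
  71: appears 3 time(s)
  73: appears 1 time(s)
  76: appears 1 time(s)
  77: appears 1 time(s)
  83: appears 1 time(s)
  91: appears 1 time(s)
  98: appears 1 time(s)
Step 2: The value 71 appears most frequently (3 times).
Step 3: Mode = 71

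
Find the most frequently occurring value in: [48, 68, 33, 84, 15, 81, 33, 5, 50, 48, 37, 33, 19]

33

Step 1: Count the frequency of each value:
  5: appears 1 time(s)
  15: appears 1 time(s)
  19: appears 1 time(s)
  33: appears 3 time(s)
  37: appears 1 time(s)
  48: appears 2 time(s)
  50: appears 1 time(s)
  68: appears 1 time(s)
  81: appears 1 time(s)
  84: appears 1 time(s)
Step 2: The value 33 appears most frequently (3 times).
Step 3: Mode = 33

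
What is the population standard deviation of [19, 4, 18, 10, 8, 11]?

5.3125

Step 1: Compute the mean: 11.6667
Step 2: Sum of squared deviations from the mean: 169.3333
Step 3: Population variance = 169.3333 / 6 = 28.2222
Step 4: Standard deviation = sqrt(28.2222) = 5.3125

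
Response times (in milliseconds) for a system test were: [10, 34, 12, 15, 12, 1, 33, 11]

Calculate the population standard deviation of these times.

10.7935

Step 1: Compute the mean: 16
Step 2: Sum of squared deviations from the mean: 932
Step 3: Population variance = 932 / 8 = 116.5
Step 4: Standard deviation = sqrt(116.5) = 10.7935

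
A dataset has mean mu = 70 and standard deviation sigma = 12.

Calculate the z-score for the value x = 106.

3

Step 1: Recall the z-score formula: z = (x - mu) / sigma
Step 2: Substitute values: z = (106 - 70) / 12
Step 3: z = 36 / 12 = 3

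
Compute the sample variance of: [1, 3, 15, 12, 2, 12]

37.9

Step 1: Compute the mean: (1 + 3 + 15 + 12 + 2 + 12) / 6 = 7.5
Step 2: Compute squared deviations from the mean:
  (1 - 7.5)^2 = 42.25
  (3 - 7.5)^2 = 20.25
  (15 - 7.5)^2 = 56.25
  (12 - 7.5)^2 = 20.25
  (2 - 7.5)^2 = 30.25
  (12 - 7.5)^2 = 20.25
Step 3: Sum of squared deviations = 189.5
Step 4: Sample variance = 189.5 / 5 = 37.9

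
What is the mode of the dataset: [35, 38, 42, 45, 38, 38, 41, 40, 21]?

38

Step 1: Count the frequency of each value:
  21: appears 1 time(s)
  35: appears 1 time(s)
  38: appears 3 time(s)
  40: appears 1 time(s)
  41: appears 1 time(s)
  42: appears 1 time(s)
  45: appears 1 time(s)
Step 2: The value 38 appears most frequently (3 times).
Step 3: Mode = 38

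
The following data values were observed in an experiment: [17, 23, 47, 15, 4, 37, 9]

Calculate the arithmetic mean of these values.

21.7143

Step 1: Sum all values: 17 + 23 + 47 + 15 + 4 + 37 + 9 = 152
Step 2: Count the number of values: n = 7
Step 3: Mean = sum / n = 152 / 7 = 21.7143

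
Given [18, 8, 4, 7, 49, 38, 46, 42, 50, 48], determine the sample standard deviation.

19.3563

Step 1: Compute the mean: 31
Step 2: Sum of squared deviations from the mean: 3372
Step 3: Sample variance = 3372 / 9 = 374.6667
Step 4: Standard deviation = sqrt(374.6667) = 19.3563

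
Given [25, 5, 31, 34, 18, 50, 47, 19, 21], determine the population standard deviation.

13.571

Step 1: Compute the mean: 27.7778
Step 2: Sum of squared deviations from the mean: 1657.5556
Step 3: Population variance = 1657.5556 / 9 = 184.1728
Step 4: Standard deviation = sqrt(184.1728) = 13.571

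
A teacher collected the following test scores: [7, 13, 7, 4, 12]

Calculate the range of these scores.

9

Step 1: Identify the maximum value: max = 13
Step 2: Identify the minimum value: min = 4
Step 3: Range = max - min = 13 - 4 = 9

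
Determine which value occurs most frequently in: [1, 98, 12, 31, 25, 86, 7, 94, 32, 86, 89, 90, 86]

86

Step 1: Count the frequency of each value:
  1: appears 1 time(s)
  7: appears 1 time(s)
  12: appears 1 time(s)
  25: appears 1 time(s)
  31: appears 1 time(s)
  32: appears 1 time(s)
  86: appears 3 time(s)
  89: appears 1 time(s)
  90: appears 1 time(s)
  94: appears 1 time(s)
  98: appears 1 time(s)
Step 2: The value 86 appears most frequently (3 times).
Step 3: Mode = 86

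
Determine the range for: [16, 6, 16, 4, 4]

12

Step 1: Identify the maximum value: max = 16
Step 2: Identify the minimum value: min = 4
Step 3: Range = max - min = 16 - 4 = 12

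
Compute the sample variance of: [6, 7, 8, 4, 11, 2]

9.8667

Step 1: Compute the mean: (6 + 7 + 8 + 4 + 11 + 2) / 6 = 6.3333
Step 2: Compute squared deviations from the mean:
  (6 - 6.3333)^2 = 0.1111
  (7 - 6.3333)^2 = 0.4444
  (8 - 6.3333)^2 = 2.7778
  (4 - 6.3333)^2 = 5.4444
  (11 - 6.3333)^2 = 21.7778
  (2 - 6.3333)^2 = 18.7778
Step 3: Sum of squared deviations = 49.3333
Step 4: Sample variance = 49.3333 / 5 = 9.8667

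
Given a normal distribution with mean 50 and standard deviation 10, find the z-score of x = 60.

1

Step 1: Recall the z-score formula: z = (x - mu) / sigma
Step 2: Substitute values: z = (60 - 50) / 10
Step 3: z = 10 / 10 = 1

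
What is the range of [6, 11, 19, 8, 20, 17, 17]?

14

Step 1: Identify the maximum value: max = 20
Step 2: Identify the minimum value: min = 6
Step 3: Range = max - min = 20 - 6 = 14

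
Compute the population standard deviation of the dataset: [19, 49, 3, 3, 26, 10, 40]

16.655

Step 1: Compute the mean: 21.4286
Step 2: Sum of squared deviations from the mean: 1941.7143
Step 3: Population variance = 1941.7143 / 7 = 277.3878
Step 4: Standard deviation = sqrt(277.3878) = 16.655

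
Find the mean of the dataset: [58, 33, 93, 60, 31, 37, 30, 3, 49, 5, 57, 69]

43.75

Step 1: Sum all values: 58 + 33 + 93 + 60 + 31 + 37 + 30 + 3 + 49 + 5 + 57 + 69 = 525
Step 2: Count the number of values: n = 12
Step 3: Mean = sum / n = 525 / 12 = 43.75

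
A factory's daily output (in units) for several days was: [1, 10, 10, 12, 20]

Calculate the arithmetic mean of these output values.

10.6

Step 1: Sum all values: 1 + 10 + 10 + 12 + 20 = 53
Step 2: Count the number of values: n = 5
Step 3: Mean = sum / n = 53 / 5 = 10.6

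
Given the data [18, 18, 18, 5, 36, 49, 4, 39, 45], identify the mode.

18

Step 1: Count the frequency of each value:
  4: appears 1 time(s)
  5: appears 1 time(s)
  18: appears 3 time(s)
  36: appears 1 time(s)
  39: appears 1 time(s)
  45: appears 1 time(s)
  49: appears 1 time(s)
Step 2: The value 18 appears most frequently (3 times).
Step 3: Mode = 18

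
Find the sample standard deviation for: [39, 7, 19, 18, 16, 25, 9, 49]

14.5283

Step 1: Compute the mean: 22.75
Step 2: Sum of squared deviations from the mean: 1477.5
Step 3: Sample variance = 1477.5 / 7 = 211.0714
Step 4: Standard deviation = sqrt(211.0714) = 14.5283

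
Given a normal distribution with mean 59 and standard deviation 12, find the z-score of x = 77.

1.5

Step 1: Recall the z-score formula: z = (x - mu) / sigma
Step 2: Substitute values: z = (77 - 59) / 12
Step 3: z = 18 / 12 = 1.5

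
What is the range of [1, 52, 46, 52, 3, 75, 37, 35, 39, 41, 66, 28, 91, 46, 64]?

90

Step 1: Identify the maximum value: max = 91
Step 2: Identify the minimum value: min = 1
Step 3: Range = max - min = 91 - 1 = 90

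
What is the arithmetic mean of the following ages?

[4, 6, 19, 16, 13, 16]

12.3333

Step 1: Sum all values: 4 + 6 + 19 + 16 + 13 + 16 = 74
Step 2: Count the number of values: n = 6
Step 3: Mean = sum / n = 74 / 6 = 12.3333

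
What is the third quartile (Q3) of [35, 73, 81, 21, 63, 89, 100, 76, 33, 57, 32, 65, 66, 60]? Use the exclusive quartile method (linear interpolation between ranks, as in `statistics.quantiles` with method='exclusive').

77.25

Step 1: Sort the data: [21, 32, 33, 35, 57, 60, 63, 65, 66, 73, 76, 81, 89, 100]
Step 2: n = 14
Step 3: Using the exclusive quartile method:
  Q1 = 34.5
  Q2 (median) = 64
  Q3 = 77.25
  IQR = Q3 - Q1 = 77.25 - 34.5 = 42.75
Step 4: Q3 = 77.25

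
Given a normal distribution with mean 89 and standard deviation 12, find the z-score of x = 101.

1

Step 1: Recall the z-score formula: z = (x - mu) / sigma
Step 2: Substitute values: z = (101 - 89) / 12
Step 3: z = 12 / 12 = 1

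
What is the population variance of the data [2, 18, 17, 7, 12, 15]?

32.4722

Step 1: Compute the mean: (2 + 18 + 17 + 7 + 12 + 15) / 6 = 11.8333
Step 2: Compute squared deviations from the mean:
  (2 - 11.8333)^2 = 96.6944
  (18 - 11.8333)^2 = 38.0278
  (17 - 11.8333)^2 = 26.6944
  (7 - 11.8333)^2 = 23.3611
  (12 - 11.8333)^2 = 0.0278
  (15 - 11.8333)^2 = 10.0278
Step 3: Sum of squared deviations = 194.8333
Step 4: Population variance = 194.8333 / 6 = 32.4722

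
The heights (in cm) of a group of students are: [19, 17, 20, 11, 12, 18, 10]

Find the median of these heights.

17

Step 1: Sort the data in ascending order: [10, 11, 12, 17, 18, 19, 20]
Step 2: The number of values is n = 7.
Step 3: Since n is odd, the median is the middle value at position 4: 17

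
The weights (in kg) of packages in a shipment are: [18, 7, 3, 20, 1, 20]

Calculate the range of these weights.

19

Step 1: Identify the maximum value: max = 20
Step 2: Identify the minimum value: min = 1
Step 3: Range = max - min = 20 - 1 = 19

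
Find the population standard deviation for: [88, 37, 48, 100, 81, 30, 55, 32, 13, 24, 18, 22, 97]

30.2389

Step 1: Compute the mean: 49.6154
Step 2: Sum of squared deviations from the mean: 11887.0769
Step 3: Population variance = 11887.0769 / 13 = 914.3905
Step 4: Standard deviation = sqrt(914.3905) = 30.2389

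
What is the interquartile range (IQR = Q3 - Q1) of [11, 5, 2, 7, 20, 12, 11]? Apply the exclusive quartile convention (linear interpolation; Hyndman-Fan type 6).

7

Step 1: Sort the data: [2, 5, 7, 11, 11, 12, 20]
Step 2: n = 7
Step 3: Using the exclusive quartile method:
  Q1 = 5
  Q2 (median) = 11
  Q3 = 12
  IQR = Q3 - Q1 = 12 - 5 = 7
Step 4: IQR = 7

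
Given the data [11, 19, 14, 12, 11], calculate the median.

12

Step 1: Sort the data in ascending order: [11, 11, 12, 14, 19]
Step 2: The number of values is n = 5.
Step 3: Since n is odd, the median is the middle value at position 3: 12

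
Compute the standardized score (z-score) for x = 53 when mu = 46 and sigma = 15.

0.4667

Step 1: Recall the z-score formula: z = (x - mu) / sigma
Step 2: Substitute values: z = (53 - 46) / 15
Step 3: z = 7 / 15 = 0.4667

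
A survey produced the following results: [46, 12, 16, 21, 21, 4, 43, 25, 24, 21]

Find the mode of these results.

21

Step 1: Count the frequency of each value:
  4: appears 1 time(s)
  12: appears 1 time(s)
  16: appears 1 time(s)
  21: appears 3 time(s)
  24: appears 1 time(s)
  25: appears 1 time(s)
  43: appears 1 time(s)
  46: appears 1 time(s)
Step 2: The value 21 appears most frequently (3 times).
Step 3: Mode = 21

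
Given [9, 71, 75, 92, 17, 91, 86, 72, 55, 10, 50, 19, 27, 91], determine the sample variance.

1042.7088

Step 1: Compute the mean: (9 + 71 + 75 + 92 + 17 + 91 + 86 + 72 + 55 + 10 + 50 + 19 + 27 + 91) / 14 = 54.6429
Step 2: Compute squared deviations from the mean:
  (9 - 54.6429)^2 = 2083.2704
  (71 - 54.6429)^2 = 267.5561
  (75 - 54.6429)^2 = 414.4133
  (92 - 54.6429)^2 = 1395.5561
  (17 - 54.6429)^2 = 1416.9847
  (91 - 54.6429)^2 = 1321.8418
  (86 - 54.6429)^2 = 983.2704
  (72 - 54.6429)^2 = 301.2704
  (55 - 54.6429)^2 = 0.1276
  (10 - 54.6429)^2 = 1992.9847
  (50 - 54.6429)^2 = 21.5561
  (19 - 54.6429)^2 = 1270.4133
  (27 - 54.6429)^2 = 764.1276
  (91 - 54.6429)^2 = 1321.8418
Step 3: Sum of squared deviations = 13555.2143
Step 4: Sample variance = 13555.2143 / 13 = 1042.7088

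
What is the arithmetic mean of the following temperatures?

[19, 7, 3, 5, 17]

10.2

Step 1: Sum all values: 19 + 7 + 3 + 5 + 17 = 51
Step 2: Count the number of values: n = 5
Step 3: Mean = sum / n = 51 / 5 = 10.2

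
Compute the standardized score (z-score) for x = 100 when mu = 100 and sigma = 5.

0

Step 1: Recall the z-score formula: z = (x - mu) / sigma
Step 2: Substitute values: z = (100 - 100) / 5
Step 3: z = 0 / 5 = 0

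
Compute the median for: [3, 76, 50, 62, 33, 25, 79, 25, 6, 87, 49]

49

Step 1: Sort the data in ascending order: [3, 6, 25, 25, 33, 49, 50, 62, 76, 79, 87]
Step 2: The number of values is n = 11.
Step 3: Since n is odd, the median is the middle value at position 6: 49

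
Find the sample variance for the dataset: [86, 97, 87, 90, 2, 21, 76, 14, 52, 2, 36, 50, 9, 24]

1249.5165

Step 1: Compute the mean: (86 + 97 + 87 + 90 + 2 + 21 + 76 + 14 + 52 + 2 + 36 + 50 + 9 + 24) / 14 = 46.1429
Step 2: Compute squared deviations from the mean:
  (86 - 46.1429)^2 = 1588.5918
  (97 - 46.1429)^2 = 2586.449
  (87 - 46.1429)^2 = 1669.3061
  (90 - 46.1429)^2 = 1923.449
  (2 - 46.1429)^2 = 1948.5918
  (21 - 46.1429)^2 = 632.1633
  (76 - 46.1429)^2 = 891.449
  (14 - 46.1429)^2 = 1033.1633
  (52 - 46.1429)^2 = 34.3061
  (2 - 46.1429)^2 = 1948.5918
  (36 - 46.1429)^2 = 102.8776
  (50 - 46.1429)^2 = 14.8776
  (9 - 46.1429)^2 = 1379.5918
  (24 - 46.1429)^2 = 490.3061
Step 3: Sum of squared deviations = 16243.7143
Step 4: Sample variance = 16243.7143 / 13 = 1249.5165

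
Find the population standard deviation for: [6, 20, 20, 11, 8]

5.933

Step 1: Compute the mean: 13
Step 2: Sum of squared deviations from the mean: 176
Step 3: Population variance = 176 / 5 = 35.2
Step 4: Standard deviation = sqrt(35.2) = 5.933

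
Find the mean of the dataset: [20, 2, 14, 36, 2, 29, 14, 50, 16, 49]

23.2

Step 1: Sum all values: 20 + 2 + 14 + 36 + 2 + 29 + 14 + 50 + 16 + 49 = 232
Step 2: Count the number of values: n = 10
Step 3: Mean = sum / n = 232 / 10 = 23.2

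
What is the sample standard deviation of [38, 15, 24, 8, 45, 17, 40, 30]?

13.2927

Step 1: Compute the mean: 27.125
Step 2: Sum of squared deviations from the mean: 1236.875
Step 3: Sample variance = 1236.875 / 7 = 176.6964
Step 4: Standard deviation = sqrt(176.6964) = 13.2927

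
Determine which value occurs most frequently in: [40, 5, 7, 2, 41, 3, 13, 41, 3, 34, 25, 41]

41

Step 1: Count the frequency of each value:
  2: appears 1 time(s)
  3: appears 2 time(s)
  5: appears 1 time(s)
  7: appears 1 time(s)
  13: appears 1 time(s)
  25: appears 1 time(s)
  34: appears 1 time(s)
  40: appears 1 time(s)
  41: appears 3 time(s)
Step 2: The value 41 appears most frequently (3 times).
Step 3: Mode = 41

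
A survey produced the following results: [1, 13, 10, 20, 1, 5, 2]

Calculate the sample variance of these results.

52.2857

Step 1: Compute the mean: (1 + 13 + 10 + 20 + 1 + 5 + 2) / 7 = 7.4286
Step 2: Compute squared deviations from the mean:
  (1 - 7.4286)^2 = 41.3265
  (13 - 7.4286)^2 = 31.0408
  (10 - 7.4286)^2 = 6.6122
  (20 - 7.4286)^2 = 158.0408
  (1 - 7.4286)^2 = 41.3265
  (5 - 7.4286)^2 = 5.898
  (2 - 7.4286)^2 = 29.4694
Step 3: Sum of squared deviations = 313.7143
Step 4: Sample variance = 313.7143 / 6 = 52.2857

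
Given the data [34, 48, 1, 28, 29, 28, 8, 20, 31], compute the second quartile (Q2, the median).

28

Step 1: Sort the data: [1, 8, 20, 28, 28, 29, 31, 34, 48]
Step 2: n = 9
Step 3: Q2 is the median. Since n is odd, it is the middle value at position 5: 28
Step 4: Q2 = 28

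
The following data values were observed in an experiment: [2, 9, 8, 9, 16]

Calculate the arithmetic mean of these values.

8.8

Step 1: Sum all values: 2 + 9 + 8 + 9 + 16 = 44
Step 2: Count the number of values: n = 5
Step 3: Mean = sum / n = 44 / 5 = 8.8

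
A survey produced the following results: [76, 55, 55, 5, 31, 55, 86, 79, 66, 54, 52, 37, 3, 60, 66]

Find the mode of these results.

55

Step 1: Count the frequency of each value:
  3: appears 1 time(s)
  5: appears 1 time(s)
  31: appears 1 time(s)
  37: appears 1 time(s)
  52: appears 1 time(s)
  54: appears 1 time(s)
  55: appears 3 time(s)
  60: appears 1 time(s)
  66: appears 2 time(s)
  76: appears 1 time(s)
  79: appears 1 time(s)
  86: appears 1 time(s)
Step 2: The value 55 appears most frequently (3 times).
Step 3: Mode = 55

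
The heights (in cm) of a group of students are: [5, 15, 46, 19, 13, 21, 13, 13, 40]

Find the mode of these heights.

13

Step 1: Count the frequency of each value:
  5: appears 1 time(s)
  13: appears 3 time(s)
  15: appears 1 time(s)
  19: appears 1 time(s)
  21: appears 1 time(s)
  40: appears 1 time(s)
  46: appears 1 time(s)
Step 2: The value 13 appears most frequently (3 times).
Step 3: Mode = 13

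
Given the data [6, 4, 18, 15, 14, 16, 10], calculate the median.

14

Step 1: Sort the data in ascending order: [4, 6, 10, 14, 15, 16, 18]
Step 2: The number of values is n = 7.
Step 3: Since n is odd, the median is the middle value at position 4: 14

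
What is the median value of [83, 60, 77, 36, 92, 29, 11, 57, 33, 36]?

46.5

Step 1: Sort the data in ascending order: [11, 29, 33, 36, 36, 57, 60, 77, 83, 92]
Step 2: The number of values is n = 10.
Step 3: Since n is even, the median is the average of positions 5 and 6:
  Median = (36 + 57) / 2 = 46.5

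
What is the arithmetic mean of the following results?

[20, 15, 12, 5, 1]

10.6

Step 1: Sum all values: 20 + 15 + 12 + 5 + 1 = 53
Step 2: Count the number of values: n = 5
Step 3: Mean = sum / n = 53 / 5 = 10.6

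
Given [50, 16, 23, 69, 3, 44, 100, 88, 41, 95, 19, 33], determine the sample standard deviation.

32.6982

Step 1: Compute the mean: 48.4167
Step 2: Sum of squared deviations from the mean: 11760.9167
Step 3: Sample variance = 11760.9167 / 11 = 1069.1742
Step 4: Standard deviation = sqrt(1069.1742) = 32.6982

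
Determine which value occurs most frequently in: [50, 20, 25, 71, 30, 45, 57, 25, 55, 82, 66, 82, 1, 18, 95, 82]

82

Step 1: Count the frequency of each value:
  1: appears 1 time(s)
  18: appears 1 time(s)
  20: appears 1 time(s)
  25: appears 2 time(s)
  30: appears 1 time(s)
  45: appears 1 time(s)
  50: appears 1 time(s)
  55: appears 1 time(s)
  57: appears 1 time(s)
  66: appears 1 time(s)
  71: appears 1 time(s)
  82: appears 3 time(s)
  95: appears 1 time(s)
Step 2: The value 82 appears most frequently (3 times).
Step 3: Mode = 82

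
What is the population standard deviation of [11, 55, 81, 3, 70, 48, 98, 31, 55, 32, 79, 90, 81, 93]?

29.5598

Step 1: Compute the mean: 59.0714
Step 2: Sum of squared deviations from the mean: 12232.9286
Step 3: Population variance = 12232.9286 / 14 = 873.7806
Step 4: Standard deviation = sqrt(873.7806) = 29.5598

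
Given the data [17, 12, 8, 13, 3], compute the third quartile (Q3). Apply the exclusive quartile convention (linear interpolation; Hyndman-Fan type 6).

15

Step 1: Sort the data: [3, 8, 12, 13, 17]
Step 2: n = 5
Step 3: Using the exclusive quartile method:
  Q1 = 5.5
  Q2 (median) = 12
  Q3 = 15
  IQR = Q3 - Q1 = 15 - 5.5 = 9.5
Step 4: Q3 = 15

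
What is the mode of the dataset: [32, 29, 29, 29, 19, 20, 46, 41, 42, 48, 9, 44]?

29

Step 1: Count the frequency of each value:
  9: appears 1 time(s)
  19: appears 1 time(s)
  20: appears 1 time(s)
  29: appears 3 time(s)
  32: appears 1 time(s)
  41: appears 1 time(s)
  42: appears 1 time(s)
  44: appears 1 time(s)
  46: appears 1 time(s)
  48: appears 1 time(s)
Step 2: The value 29 appears most frequently (3 times).
Step 3: Mode = 29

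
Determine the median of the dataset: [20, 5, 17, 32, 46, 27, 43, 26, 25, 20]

25.5

Step 1: Sort the data in ascending order: [5, 17, 20, 20, 25, 26, 27, 32, 43, 46]
Step 2: The number of values is n = 10.
Step 3: Since n is even, the median is the average of positions 5 and 6:
  Median = (25 + 26) / 2 = 25.5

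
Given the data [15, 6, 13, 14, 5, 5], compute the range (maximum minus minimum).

10

Step 1: Identify the maximum value: max = 15
Step 2: Identify the minimum value: min = 5
Step 3: Range = max - min = 15 - 5 = 10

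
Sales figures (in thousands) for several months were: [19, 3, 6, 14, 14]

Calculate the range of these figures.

16

Step 1: Identify the maximum value: max = 19
Step 2: Identify the minimum value: min = 3
Step 3: Range = max - min = 19 - 3 = 16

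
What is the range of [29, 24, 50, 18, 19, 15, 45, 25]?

35

Step 1: Identify the maximum value: max = 50
Step 2: Identify the minimum value: min = 15
Step 3: Range = max - min = 50 - 15 = 35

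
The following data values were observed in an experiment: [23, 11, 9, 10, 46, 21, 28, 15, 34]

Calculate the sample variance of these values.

155.1111

Step 1: Compute the mean: (23 + 11 + 9 + 10 + 46 + 21 + 28 + 15 + 34) / 9 = 21.8889
Step 2: Compute squared deviations from the mean:
  (23 - 21.8889)^2 = 1.2346
  (11 - 21.8889)^2 = 118.5679
  (9 - 21.8889)^2 = 166.1235
  (10 - 21.8889)^2 = 141.3457
  (46 - 21.8889)^2 = 581.3457
  (21 - 21.8889)^2 = 0.7901
  (28 - 21.8889)^2 = 37.3457
  (15 - 21.8889)^2 = 47.4568
  (34 - 21.8889)^2 = 146.679
Step 3: Sum of squared deviations = 1240.8889
Step 4: Sample variance = 1240.8889 / 8 = 155.1111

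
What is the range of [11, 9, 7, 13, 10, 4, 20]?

16

Step 1: Identify the maximum value: max = 20
Step 2: Identify the minimum value: min = 4
Step 3: Range = max - min = 20 - 4 = 16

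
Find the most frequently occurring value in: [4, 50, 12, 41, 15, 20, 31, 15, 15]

15

Step 1: Count the frequency of each value:
  4: appears 1 time(s)
  12: appears 1 time(s)
  15: appears 3 time(s)
  20: appears 1 time(s)
  31: appears 1 time(s)
  41: appears 1 time(s)
  50: appears 1 time(s)
Step 2: The value 15 appears most frequently (3 times).
Step 3: Mode = 15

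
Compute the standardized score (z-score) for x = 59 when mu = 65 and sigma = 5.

-1.2

Step 1: Recall the z-score formula: z = (x - mu) / sigma
Step 2: Substitute values: z = (59 - 65) / 5
Step 3: z = -6 / 5 = -1.2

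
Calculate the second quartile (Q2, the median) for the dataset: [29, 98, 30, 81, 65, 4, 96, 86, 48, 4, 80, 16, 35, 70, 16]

48

Step 1: Sort the data: [4, 4, 16, 16, 29, 30, 35, 48, 65, 70, 80, 81, 86, 96, 98]
Step 2: n = 15
Step 3: Q2 is the median. Since n is odd, it is the middle value at position 8: 48
Step 4: Q2 = 48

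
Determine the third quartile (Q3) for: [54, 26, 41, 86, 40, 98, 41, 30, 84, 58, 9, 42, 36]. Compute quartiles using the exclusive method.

71

Step 1: Sort the data: [9, 26, 30, 36, 40, 41, 41, 42, 54, 58, 84, 86, 98]
Step 2: n = 13
Step 3: Using the exclusive quartile method:
  Q1 = 33
  Q2 (median) = 41
  Q3 = 71
  IQR = Q3 - Q1 = 71 - 33 = 38
Step 4: Q3 = 71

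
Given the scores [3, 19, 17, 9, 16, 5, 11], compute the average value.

11.4286

Step 1: Sum all values: 3 + 19 + 17 + 9 + 16 + 5 + 11 = 80
Step 2: Count the number of values: n = 7
Step 3: Mean = sum / n = 80 / 7 = 11.4286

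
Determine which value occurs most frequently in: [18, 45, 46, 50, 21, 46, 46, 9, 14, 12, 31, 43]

46

Step 1: Count the frequency of each value:
  9: appears 1 time(s)
  12: appears 1 time(s)
  14: appears 1 time(s)
  18: appears 1 time(s)
  21: appears 1 time(s)
  31: appears 1 time(s)
  43: appears 1 time(s)
  45: appears 1 time(s)
  46: appears 3 time(s)
  50: appears 1 time(s)
Step 2: The value 46 appears most frequently (3 times).
Step 3: Mode = 46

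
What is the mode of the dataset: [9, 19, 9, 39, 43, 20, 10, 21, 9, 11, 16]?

9

Step 1: Count the frequency of each value:
  9: appears 3 time(s)
  10: appears 1 time(s)
  11: appears 1 time(s)
  16: appears 1 time(s)
  19: appears 1 time(s)
  20: appears 1 time(s)
  21: appears 1 time(s)
  39: appears 1 time(s)
  43: appears 1 time(s)
Step 2: The value 9 appears most frequently (3 times).
Step 3: Mode = 9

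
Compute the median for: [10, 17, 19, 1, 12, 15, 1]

12

Step 1: Sort the data in ascending order: [1, 1, 10, 12, 15, 17, 19]
Step 2: The number of values is n = 7.
Step 3: Since n is odd, the median is the middle value at position 4: 12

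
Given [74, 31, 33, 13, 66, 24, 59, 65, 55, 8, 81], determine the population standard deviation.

24.1777

Step 1: Compute the mean: 46.2727
Step 2: Sum of squared deviations from the mean: 6430.1818
Step 3: Population variance = 6430.1818 / 11 = 584.562
Step 4: Standard deviation = sqrt(584.562) = 24.1777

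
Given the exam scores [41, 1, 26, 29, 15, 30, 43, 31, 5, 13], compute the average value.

23.4

Step 1: Sum all values: 41 + 1 + 26 + 29 + 15 + 30 + 43 + 31 + 5 + 13 = 234
Step 2: Count the number of values: n = 10
Step 3: Mean = sum / n = 234 / 10 = 23.4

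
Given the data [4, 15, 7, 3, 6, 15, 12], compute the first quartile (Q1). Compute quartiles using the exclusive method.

4

Step 1: Sort the data: [3, 4, 6, 7, 12, 15, 15]
Step 2: n = 7
Step 3: Using the exclusive quartile method:
  Q1 = 4
  Q2 (median) = 7
  Q3 = 15
  IQR = Q3 - Q1 = 15 - 4 = 11
Step 4: Q1 = 4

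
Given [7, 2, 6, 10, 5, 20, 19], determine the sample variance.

49.1429

Step 1: Compute the mean: (7 + 2 + 6 + 10 + 5 + 20 + 19) / 7 = 9.8571
Step 2: Compute squared deviations from the mean:
  (7 - 9.8571)^2 = 8.1633
  (2 - 9.8571)^2 = 61.7347
  (6 - 9.8571)^2 = 14.8776
  (10 - 9.8571)^2 = 0.0204
  (5 - 9.8571)^2 = 23.5918
  (20 - 9.8571)^2 = 102.8776
  (19 - 9.8571)^2 = 83.5918
Step 3: Sum of squared deviations = 294.8571
Step 4: Sample variance = 294.8571 / 6 = 49.1429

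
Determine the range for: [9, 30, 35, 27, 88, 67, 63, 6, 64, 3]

85

Step 1: Identify the maximum value: max = 88
Step 2: Identify the minimum value: min = 3
Step 3: Range = max - min = 88 - 3 = 85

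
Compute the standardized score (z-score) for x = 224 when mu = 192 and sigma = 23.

1.3913

Step 1: Recall the z-score formula: z = (x - mu) / sigma
Step 2: Substitute values: z = (224 - 192) / 23
Step 3: z = 32 / 23 = 1.3913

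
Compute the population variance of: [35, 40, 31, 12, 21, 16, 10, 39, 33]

121.7778

Step 1: Compute the mean: (35 + 40 + 31 + 12 + 21 + 16 + 10 + 39 + 33) / 9 = 26.3333
Step 2: Compute squared deviations from the mean:
  (35 - 26.3333)^2 = 75.1111
  (40 - 26.3333)^2 = 186.7778
  (31 - 26.3333)^2 = 21.7778
  (12 - 26.3333)^2 = 205.4444
  (21 - 26.3333)^2 = 28.4444
  (16 - 26.3333)^2 = 106.7778
  (10 - 26.3333)^2 = 266.7778
  (39 - 26.3333)^2 = 160.4444
  (33 - 26.3333)^2 = 44.4444
Step 3: Sum of squared deviations = 1096
Step 4: Population variance = 1096 / 9 = 121.7778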